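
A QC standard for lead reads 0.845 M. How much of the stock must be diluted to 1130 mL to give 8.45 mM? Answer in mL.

11.3 mL

8.45 mM = 8.45 × 10⁻³ M.
V₁ = C₂V₂/C₁ = 8.45 × 10⁻³ × 1130 / 0.845 = 11.3 mL.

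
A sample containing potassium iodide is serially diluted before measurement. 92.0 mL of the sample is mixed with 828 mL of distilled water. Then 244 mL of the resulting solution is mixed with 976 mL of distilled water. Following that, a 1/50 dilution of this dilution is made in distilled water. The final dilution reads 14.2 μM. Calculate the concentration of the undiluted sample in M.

Overall dilution factor = 10 × 5 × 50 = 2500.
Original = 14.2 μM × 2500 = 3.55 × 10⁴ μM = 0.0355 M.

0.0355 M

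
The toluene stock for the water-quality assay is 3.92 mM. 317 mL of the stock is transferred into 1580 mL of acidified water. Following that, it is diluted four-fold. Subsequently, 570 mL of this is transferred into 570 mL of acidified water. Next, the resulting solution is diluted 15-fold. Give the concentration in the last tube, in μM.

5.46 μM

Overall dilution factor = 5.984 × 4 × 2 × 15 = 718.
3.92 mM / 718 = 5.46 × 10⁻³ mM = 5.46 μM.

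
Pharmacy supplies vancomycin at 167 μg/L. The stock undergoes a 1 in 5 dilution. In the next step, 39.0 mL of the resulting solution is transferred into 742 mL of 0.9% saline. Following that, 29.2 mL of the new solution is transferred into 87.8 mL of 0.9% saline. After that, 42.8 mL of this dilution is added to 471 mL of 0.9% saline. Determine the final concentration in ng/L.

34.7 ng/L

Overall dilution factor = 5 × 20.03 × 4.007 × 12.00 = 4816.
167 μg/L / 4816 = 0.0347 μg/L = 34.7 ng/L.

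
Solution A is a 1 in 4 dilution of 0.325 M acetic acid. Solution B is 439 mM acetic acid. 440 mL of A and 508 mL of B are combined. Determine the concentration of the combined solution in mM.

C_A = 0.325 M / 4 = 0.0813 M.
C_B = 439 mM = 0.439 M.
C_mix = (C_A·V_A + C_B·V_B)/(V_A + V_B) = (0.0813×440 + 0.439×508) / 948.0 = 0.273 M = 273 mM.

273 mM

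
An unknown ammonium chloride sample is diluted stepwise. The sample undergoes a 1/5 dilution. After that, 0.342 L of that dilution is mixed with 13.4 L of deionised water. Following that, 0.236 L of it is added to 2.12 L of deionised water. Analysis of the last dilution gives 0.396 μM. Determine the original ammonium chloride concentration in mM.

Overall dilution factor = 5 × 40.18 × 9.983 = 2006.
Original = 0.396 μM × 2006 = 794 μM = 0.794 mM.

0.794 mM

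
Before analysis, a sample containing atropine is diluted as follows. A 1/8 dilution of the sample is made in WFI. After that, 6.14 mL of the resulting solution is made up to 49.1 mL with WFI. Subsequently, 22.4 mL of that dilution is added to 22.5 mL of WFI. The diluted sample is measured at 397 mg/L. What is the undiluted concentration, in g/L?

50.9 g/L

Overall dilution factor = 8 × 7.997 × 2.004 = 128.
Original = 397 mg/L × 128 = 5.09 × 10⁴ mg/L = 50.9 g/L.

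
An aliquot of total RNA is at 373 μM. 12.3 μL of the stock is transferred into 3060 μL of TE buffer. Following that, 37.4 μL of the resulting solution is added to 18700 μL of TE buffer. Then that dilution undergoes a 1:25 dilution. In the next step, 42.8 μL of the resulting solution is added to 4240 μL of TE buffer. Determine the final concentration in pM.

1.19 pM

Overall dilution factor = 249.8 × 501 × 25 × 100.1 = 3.13 × 10⁸.
373 μM / 3.13 × 10⁸ = 1.19 × 10⁻⁶ μM = 1.19 pM.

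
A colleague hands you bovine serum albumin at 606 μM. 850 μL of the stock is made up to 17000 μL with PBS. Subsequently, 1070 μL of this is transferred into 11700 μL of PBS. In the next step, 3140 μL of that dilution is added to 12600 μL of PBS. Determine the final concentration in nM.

Overall dilution factor = 20 × 11.93 × 5.013 = 1196.
606 μM / 1196 = 0.506 μM = 506 nM.

506 nM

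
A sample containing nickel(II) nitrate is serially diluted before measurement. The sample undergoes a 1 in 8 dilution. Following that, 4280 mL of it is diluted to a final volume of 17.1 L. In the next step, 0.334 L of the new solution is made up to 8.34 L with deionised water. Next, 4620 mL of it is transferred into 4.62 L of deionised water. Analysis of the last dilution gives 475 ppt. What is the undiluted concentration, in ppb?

Overall dilution factor = 8 × 3.995 × 24.97 × 2 = 1596.
Original = 475 ppt × 1596 = 7.58 × 10⁵ ppt = 758 ppb.

758 ppb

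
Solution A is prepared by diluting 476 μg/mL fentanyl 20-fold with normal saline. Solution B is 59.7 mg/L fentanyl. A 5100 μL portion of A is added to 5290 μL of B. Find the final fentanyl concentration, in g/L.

C_A = 476 μg/mL / 20 = 23.8 μg/mL.
C_B = 59.7 mg/L = 59.7 μg/mL.
C_mix = (C_A·V_A + C_B·V_B)/(V_A + V_B) = (23.8×5100 + 59.7×5290) / 10390 = 42.1 μg/mL = 0.0421 g/L.

0.0421 g/L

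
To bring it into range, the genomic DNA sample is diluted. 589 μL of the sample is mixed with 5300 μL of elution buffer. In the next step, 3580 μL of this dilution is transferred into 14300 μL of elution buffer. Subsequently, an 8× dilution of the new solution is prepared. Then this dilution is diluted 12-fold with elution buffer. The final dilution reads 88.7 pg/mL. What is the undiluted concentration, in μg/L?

Overall dilution factor = 9.998 × 4.994 × 8 × 12 = 4794.
Original = 88.7 pg/mL × 4794 = 4.25 × 10⁵ pg/mL = 425 μg/L.

425 μg/L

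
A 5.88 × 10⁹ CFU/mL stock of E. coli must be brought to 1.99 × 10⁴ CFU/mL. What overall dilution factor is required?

2.95 × 10⁵

Factor = C₀/C_target = 5.88 × 10⁹ CFU/mL / 1.99 × 10⁴ CFU/mL = 2.95 × 10⁵.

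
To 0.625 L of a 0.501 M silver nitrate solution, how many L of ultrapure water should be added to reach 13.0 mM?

13.0 mM = 0.0130 M.
V₂ = C₁V₁/C₂ = 0.501 × 0.625 / 0.0130 = 24.1 L.
Diluent to add = V₂ − V₁ = 24.1 − 0.625 = 23.5 L.

23.5 L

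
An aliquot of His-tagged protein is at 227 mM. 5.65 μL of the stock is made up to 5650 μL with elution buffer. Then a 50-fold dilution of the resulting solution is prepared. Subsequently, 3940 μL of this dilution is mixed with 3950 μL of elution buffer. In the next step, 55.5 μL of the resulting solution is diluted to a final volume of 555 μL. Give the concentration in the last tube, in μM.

Overall dilution factor = 1000 × 50 × 2.003 × 10 = 1.00 × 10⁶.
227 mM / 1.00 × 10⁶ = 2.27 × 10⁻⁴ mM = 0.227 μM.

0.227 μM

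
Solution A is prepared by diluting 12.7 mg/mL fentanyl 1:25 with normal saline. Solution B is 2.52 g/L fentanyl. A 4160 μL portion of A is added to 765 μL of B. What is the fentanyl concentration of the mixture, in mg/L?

C_A = 12.7 mg/mL / 25 = 0.508 mg/mL.
C_B = 2.52 g/L = 2.52 mg/mL.
C_mix = (C_A·V_A + C_B·V_B)/(V_A + V_B) = (0.508×4160 + 2.52×765) / 4925 = 0.821 mg/mL = 821 mg/L.

821 mg/L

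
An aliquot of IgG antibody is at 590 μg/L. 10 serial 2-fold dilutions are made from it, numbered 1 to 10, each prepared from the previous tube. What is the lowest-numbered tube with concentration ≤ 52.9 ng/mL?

Tube n has concentration 590 μg/L / 2ⁿ.
Need 2ⁿ ≥ 590 μg/L / 52.9 ng/mL = 11.2, so n ≥ 3.48.
First such tube: n = 4.

tube 4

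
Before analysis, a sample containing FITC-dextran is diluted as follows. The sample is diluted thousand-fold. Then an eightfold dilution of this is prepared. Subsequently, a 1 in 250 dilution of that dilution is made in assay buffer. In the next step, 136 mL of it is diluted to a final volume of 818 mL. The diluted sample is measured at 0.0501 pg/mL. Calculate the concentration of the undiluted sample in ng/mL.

603 ng/mL

Overall dilution factor = 1000 × 8 × 250 × 6.015 = 1.20 × 10⁷.
Original = 0.0501 pg/mL × 1.20 × 10⁷ = 6.03 × 10⁵ pg/mL = 603 ng/mL.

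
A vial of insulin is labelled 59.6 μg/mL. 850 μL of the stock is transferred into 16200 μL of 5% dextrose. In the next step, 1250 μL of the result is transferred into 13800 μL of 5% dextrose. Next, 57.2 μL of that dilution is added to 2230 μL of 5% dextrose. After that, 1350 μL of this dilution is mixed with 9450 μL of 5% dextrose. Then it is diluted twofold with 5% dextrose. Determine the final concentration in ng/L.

Overall dilution factor = 20.06 × 12.04 × 39.99 × 8 × 2 = 1.55 × 10⁵.
59.6 μg/mL / 1.55 × 10⁵ = 3.86 × 10⁻⁴ μg/mL = 386 ng/L.

386 ng/L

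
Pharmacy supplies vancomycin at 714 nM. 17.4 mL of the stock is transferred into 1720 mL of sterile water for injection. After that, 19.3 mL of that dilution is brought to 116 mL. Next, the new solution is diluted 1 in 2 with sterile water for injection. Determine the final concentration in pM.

Overall dilution factor = 99.85 × 6.010 × 2 = 1200.
714 nM / 1200 = 0.595 nM = 595 pM.

595 pM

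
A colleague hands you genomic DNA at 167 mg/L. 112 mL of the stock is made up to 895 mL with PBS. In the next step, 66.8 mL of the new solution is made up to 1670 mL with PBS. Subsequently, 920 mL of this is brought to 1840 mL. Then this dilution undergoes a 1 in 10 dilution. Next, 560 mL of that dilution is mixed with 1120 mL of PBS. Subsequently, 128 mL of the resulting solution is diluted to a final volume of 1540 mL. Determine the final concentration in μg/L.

Overall dilution factor = 7.991 × 25 × 2 × 10 × 3 × 12.03 = 1.44 × 10⁵.
167 mg/L / 1.44 × 10⁵ = 1.16 × 10⁻³ mg/L = 1.16 μg/L.

1.16 μg/L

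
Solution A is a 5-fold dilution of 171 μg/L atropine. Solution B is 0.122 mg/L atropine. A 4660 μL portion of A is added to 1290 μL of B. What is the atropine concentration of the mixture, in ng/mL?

53.2 ng/mL

C_A = 171 μg/L / 5 = 34.2 μg/L.
C_B = 0.122 mg/L = 122 μg/L.
C_mix = (C_A·V_A + C_B·V_B)/(V_A + V_B) = (34.2×4660 + 122×1290) / 5950 = 53.2 μg/L = 53.2 ng/mL.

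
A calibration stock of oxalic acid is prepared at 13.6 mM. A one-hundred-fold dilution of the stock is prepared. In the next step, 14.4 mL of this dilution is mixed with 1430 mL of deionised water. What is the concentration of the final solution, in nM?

Overall dilution factor = 100 × 100.3 = 1.00 × 10⁴.
13.6 mM / 1.00 × 10⁴ = 1.36 × 10⁻³ mM = 1360 nM.

1360 nM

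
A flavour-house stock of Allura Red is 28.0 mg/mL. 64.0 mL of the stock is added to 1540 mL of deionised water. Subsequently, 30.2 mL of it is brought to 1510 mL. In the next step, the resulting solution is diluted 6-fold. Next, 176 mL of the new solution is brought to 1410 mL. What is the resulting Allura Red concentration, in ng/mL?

Overall dilution factor = 25.06 × 50 × 6 × 8.011 = 6.02 × 10⁴.
28.0 mg/mL / 6.02 × 10⁴ = 4.65 × 10⁻⁴ mg/mL = 465 ng/mL.

465 ng/mL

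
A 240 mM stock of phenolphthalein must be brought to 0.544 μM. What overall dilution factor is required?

4.41 × 10⁵

Factor = C₀/C_target = 240 mM / 0.544 μM = 4.41 × 10⁵.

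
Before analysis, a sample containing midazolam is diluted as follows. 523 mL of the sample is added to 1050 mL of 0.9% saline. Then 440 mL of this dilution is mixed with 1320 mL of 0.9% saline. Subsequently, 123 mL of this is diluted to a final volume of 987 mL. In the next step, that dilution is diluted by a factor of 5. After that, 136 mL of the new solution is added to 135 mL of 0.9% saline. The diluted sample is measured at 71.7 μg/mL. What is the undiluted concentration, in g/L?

69.0 g/L

Overall dilution factor = 3.008 × 4 × 8.024 × 5 × 1.993 = 962.
Original = 71.7 μg/mL × 962 = 6.90 × 10⁴ μg/mL = 69.0 g/L.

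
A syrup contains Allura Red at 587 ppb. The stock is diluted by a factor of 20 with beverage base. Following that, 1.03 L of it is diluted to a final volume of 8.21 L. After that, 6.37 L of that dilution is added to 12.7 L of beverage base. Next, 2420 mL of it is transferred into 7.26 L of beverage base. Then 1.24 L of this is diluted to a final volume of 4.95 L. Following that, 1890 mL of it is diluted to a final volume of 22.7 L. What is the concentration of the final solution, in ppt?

Overall dilution factor = 20 × 7.971 × 2.994 × 4 × 3.992 × 12.01 = 9.15 × 10⁴.
587 ppb / 9.15 × 10⁴ = 6.41 × 10⁻³ ppb = 6.41 ppt.

6.41 ppt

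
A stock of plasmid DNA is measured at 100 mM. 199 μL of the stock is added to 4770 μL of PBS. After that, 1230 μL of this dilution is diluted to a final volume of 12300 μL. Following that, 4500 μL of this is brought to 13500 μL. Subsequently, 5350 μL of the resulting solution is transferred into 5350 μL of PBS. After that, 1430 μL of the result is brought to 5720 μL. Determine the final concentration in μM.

Overall dilution factor = 24.97 × 10 × 3 × 2 × 4 = 5993.
100 mM / 5993 = 0.0167 mM = 16.7 μM.

16.7 μM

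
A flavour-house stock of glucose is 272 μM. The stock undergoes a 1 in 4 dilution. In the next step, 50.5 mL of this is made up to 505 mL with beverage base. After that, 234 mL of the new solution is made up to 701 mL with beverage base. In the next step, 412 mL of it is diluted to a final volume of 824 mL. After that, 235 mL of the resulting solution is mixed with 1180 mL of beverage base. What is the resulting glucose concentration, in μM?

0.188 μM

Overall dilution factor = 4 × 10 × 2.996 × 2 × 6.021 = 1443.
272 μM / 1443 = 0.188 μM.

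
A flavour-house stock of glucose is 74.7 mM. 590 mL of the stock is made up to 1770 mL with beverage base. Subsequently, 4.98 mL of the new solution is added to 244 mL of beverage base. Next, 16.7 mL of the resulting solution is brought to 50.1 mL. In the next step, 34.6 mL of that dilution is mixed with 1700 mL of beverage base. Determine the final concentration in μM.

Overall dilution factor = 3 × 50.00 × 3 × 50.13 = 2.26 × 10⁴.
74.7 mM / 2.26 × 10⁴ = 3.31 × 10⁻³ mM = 3.31 μM.

3.31 μM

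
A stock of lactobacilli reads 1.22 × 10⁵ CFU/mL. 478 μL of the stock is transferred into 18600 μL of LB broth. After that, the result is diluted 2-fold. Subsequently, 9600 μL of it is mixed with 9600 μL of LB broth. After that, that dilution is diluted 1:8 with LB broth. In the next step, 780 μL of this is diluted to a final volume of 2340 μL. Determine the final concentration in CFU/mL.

31.8 CFU/mL

Overall dilution factor = 39.91 × 2 × 2 × 8 × 3 = 3832.
1.22 × 10⁵ CFU/mL / 3832 = 31.8 CFU/mL.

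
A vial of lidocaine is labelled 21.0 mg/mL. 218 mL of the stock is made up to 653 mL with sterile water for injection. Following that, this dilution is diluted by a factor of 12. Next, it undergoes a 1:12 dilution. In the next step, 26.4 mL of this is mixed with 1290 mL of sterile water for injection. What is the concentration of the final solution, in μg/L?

976 μg/L

Overall dilution factor = 2.995 × 12 × 12 × 49.86 = 2.15 × 10⁴.
21.0 mg/mL / 2.15 × 10⁴ = 9.76 × 10⁻⁴ mg/mL = 976 μg/L.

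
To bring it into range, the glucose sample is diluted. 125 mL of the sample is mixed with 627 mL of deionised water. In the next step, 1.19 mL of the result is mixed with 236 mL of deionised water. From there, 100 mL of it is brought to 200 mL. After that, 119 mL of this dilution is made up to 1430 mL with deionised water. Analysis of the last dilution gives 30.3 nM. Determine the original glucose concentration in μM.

873 μM

Overall dilution factor = 6.016 × 199.3 × 2 × 12.02 = 2.88 × 10⁴.
Original = 30.3 nM × 2.88 × 10⁴ = 8.73 × 10⁵ nM = 873 μM.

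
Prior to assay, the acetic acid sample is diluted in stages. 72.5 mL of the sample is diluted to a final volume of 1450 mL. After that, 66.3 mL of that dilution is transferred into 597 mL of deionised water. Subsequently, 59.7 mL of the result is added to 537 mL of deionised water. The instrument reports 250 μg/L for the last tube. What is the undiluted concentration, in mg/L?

500 mg/L

Overall dilution factor = 20 × 10.00 × 9.995 = 2000.
Original = 250 μg/L × 2000 = 5.00 × 10⁵ μg/L = 500 mg/L.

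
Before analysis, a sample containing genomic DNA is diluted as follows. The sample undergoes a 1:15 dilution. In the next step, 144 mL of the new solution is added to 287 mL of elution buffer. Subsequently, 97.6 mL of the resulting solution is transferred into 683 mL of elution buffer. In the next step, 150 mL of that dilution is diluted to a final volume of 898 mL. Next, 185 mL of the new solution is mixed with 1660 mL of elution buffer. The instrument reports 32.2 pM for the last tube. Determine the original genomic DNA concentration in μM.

Overall dilution factor = 15 × 2.993 × 7.998 × 5.987 × 9.973 = 2.14 × 10⁴.
Original = 32.2 pM × 2.14 × 10⁴ = 6.90 × 10⁵ pM = 0.690 μM.

0.690 μM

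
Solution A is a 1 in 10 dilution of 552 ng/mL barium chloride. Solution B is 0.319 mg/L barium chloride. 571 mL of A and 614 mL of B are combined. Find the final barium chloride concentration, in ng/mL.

192 ng/mL

C_A = 552 ng/mL / 10 = 55.2 ng/mL.
C_B = 0.319 mg/L = 319 ng/mL.
C_mix = (C_A·V_A + C_B·V_B)/(V_A + V_B) = (55.2×571 + 319×614) / 1185 = 192 ng/mL.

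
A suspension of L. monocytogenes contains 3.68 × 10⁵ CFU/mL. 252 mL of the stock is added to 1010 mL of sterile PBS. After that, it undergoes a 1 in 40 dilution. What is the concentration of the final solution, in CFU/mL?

1840 CFU/mL

Overall dilution factor = 5.008 × 40 = 200.
3.68 × 10⁵ CFU/mL / 200 = 1840 CFU/mL.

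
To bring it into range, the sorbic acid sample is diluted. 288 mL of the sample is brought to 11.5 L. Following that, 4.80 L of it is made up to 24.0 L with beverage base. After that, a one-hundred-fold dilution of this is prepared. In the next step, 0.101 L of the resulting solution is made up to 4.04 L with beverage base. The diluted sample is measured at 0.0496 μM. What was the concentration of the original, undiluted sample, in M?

0.0396 M

Overall dilution factor = 39.93 × 5 × 100 × 40 = 7.99 × 10⁵.
Original = 0.0496 μM × 7.99 × 10⁵ = 3.96 × 10⁴ μM = 0.0396 M.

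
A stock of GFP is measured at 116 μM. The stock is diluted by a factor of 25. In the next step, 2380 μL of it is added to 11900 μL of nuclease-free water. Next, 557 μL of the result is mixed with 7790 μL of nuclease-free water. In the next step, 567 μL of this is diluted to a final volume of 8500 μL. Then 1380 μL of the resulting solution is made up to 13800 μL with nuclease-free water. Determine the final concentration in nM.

0.344 nM

Overall dilution factor = 25 × 6 × 14.99 × 14.99 × 10 = 3.37 × 10⁵.
116 μM / 3.37 × 10⁵ = 3.44 × 10⁻⁴ μM = 0.344 nM.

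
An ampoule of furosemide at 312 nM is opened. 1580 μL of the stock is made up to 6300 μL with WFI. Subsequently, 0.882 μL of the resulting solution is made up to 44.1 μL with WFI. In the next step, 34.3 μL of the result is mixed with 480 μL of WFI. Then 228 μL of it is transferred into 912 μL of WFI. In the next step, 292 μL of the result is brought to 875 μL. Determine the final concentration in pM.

6.97 pM

Overall dilution factor = 3.987 × 50 × 14.99 × 5 × 2.997 = 4.48 × 10⁴.
312 nM / 4.48 × 10⁴ = 6.97 × 10⁻³ nM = 6.97 pM.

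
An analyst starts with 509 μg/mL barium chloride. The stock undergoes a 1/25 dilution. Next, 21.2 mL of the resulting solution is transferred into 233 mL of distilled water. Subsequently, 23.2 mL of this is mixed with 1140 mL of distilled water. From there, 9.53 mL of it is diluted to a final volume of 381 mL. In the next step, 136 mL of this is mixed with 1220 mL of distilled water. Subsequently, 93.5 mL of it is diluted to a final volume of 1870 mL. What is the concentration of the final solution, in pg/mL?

Overall dilution factor = 25 × 11.99 × 50.14 × 39.98 × 9.971 × 20 = 1.20 × 10⁸.
509 μg/mL / 1.20 × 10⁸ = 4.25 × 10⁻⁶ μg/mL = 4.25 pg/mL.

4.25 pg/mL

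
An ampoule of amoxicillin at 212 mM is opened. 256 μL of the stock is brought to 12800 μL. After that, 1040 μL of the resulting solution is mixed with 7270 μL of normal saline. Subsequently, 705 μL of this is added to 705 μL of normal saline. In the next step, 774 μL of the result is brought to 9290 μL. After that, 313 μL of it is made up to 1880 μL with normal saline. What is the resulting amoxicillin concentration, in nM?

Overall dilution factor = 50 × 7.990 × 2 × 12.00 × 6.006 = 5.76 × 10⁴.
212 mM / 5.76 × 10⁴ = 3.68 × 10⁻³ mM = 3680 nM.

3680 nM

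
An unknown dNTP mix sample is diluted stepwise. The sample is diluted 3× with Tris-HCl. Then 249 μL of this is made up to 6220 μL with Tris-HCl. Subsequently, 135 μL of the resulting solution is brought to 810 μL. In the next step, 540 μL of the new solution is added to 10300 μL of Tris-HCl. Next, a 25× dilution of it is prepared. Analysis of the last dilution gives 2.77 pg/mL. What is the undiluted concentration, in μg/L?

Overall dilution factor = 3 × 24.98 × 6 × 20.07 × 25 = 2.26 × 10⁵.
Original = 2.77 pg/mL × 2.26 × 10⁵ = 6.25 × 10⁵ pg/mL = 625 μg/L.

625 μg/L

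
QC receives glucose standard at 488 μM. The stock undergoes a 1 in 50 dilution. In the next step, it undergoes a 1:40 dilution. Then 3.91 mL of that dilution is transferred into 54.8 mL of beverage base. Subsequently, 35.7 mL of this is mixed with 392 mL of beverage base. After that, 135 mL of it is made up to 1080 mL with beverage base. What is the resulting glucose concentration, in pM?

170 pM

Overall dilution factor = 50 × 40 × 15.02 × 11.98 × 8 = 2.88 × 10⁶.
488 μM / 2.88 × 10⁶ = 1.70 × 10⁻⁴ μM = 170 pM.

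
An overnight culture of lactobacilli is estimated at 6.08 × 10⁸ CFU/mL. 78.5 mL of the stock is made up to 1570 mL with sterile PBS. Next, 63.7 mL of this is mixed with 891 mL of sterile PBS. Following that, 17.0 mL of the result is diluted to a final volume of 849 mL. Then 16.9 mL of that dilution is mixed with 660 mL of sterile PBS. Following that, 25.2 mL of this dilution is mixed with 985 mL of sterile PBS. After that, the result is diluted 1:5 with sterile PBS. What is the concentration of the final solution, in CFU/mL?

Overall dilution factor = 20 × 14.99 × 49.94 × 40.05 × 40.09 × 5 = 1.20 × 10⁸.
6.08 × 10⁸ CFU/mL / 1.20 × 10⁸ = 5.06 CFU/mL.

5.06 CFU/mL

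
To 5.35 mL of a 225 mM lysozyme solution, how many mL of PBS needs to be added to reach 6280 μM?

6280 μM = 6.28 mM.
V₂ = C₁V₁/C₂ = 225 × 5.35 / 6.28 = 192 mL.
Diluent to add = V₂ − V₁ = 192 − 5.35 = 186 mL.

186 mL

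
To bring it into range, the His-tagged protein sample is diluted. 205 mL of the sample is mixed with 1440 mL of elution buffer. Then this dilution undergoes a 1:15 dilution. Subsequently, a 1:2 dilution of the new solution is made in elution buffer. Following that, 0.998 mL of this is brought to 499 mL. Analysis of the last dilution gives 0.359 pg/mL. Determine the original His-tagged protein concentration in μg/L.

43.2 μg/L

Overall dilution factor = 8.024 × 15 × 2 × 500 = 1.20 × 10⁵.
Original = 0.359 pg/mL × 1.20 × 10⁵ = 4.32 × 10⁴ pg/mL = 43.2 μg/L.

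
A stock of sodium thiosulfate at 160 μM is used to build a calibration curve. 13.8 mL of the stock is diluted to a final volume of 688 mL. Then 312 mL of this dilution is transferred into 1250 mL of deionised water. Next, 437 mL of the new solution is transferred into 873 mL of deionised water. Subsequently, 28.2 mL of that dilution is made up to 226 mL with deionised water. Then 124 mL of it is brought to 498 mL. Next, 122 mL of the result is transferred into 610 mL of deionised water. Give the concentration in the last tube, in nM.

1.11 nM

Overall dilution factor = 49.86 × 5.006 × 2.998 × 8.014 × 4.016 × 6 = 1.44 × 10⁵.
160 μM / 1.44 × 10⁵ = 1.11 × 10⁻³ μM = 1.11 nM.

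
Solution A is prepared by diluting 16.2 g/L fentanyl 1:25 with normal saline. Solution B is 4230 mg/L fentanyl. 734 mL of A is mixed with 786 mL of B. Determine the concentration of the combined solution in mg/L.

2500 mg/L

C_A = 16.2 g/L / 25 = 0.648 g/L.
C_B = 4230 mg/L = 4.23 g/L.
C_mix = (C_A·V_A + C_B·V_B)/(V_A + V_B) = (0.648×734 + 4.23×786) / 1520 = 2.50 g/L = 2500 mg/L.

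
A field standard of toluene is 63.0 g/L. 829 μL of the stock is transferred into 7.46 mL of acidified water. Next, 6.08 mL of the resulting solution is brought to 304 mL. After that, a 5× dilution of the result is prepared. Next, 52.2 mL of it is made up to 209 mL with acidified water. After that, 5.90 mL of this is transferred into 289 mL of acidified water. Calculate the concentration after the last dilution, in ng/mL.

126 ng/mL

Overall dilution factor = 9.999 × 50 × 5 × 4.004 × 49.98 = 5.00 × 10⁵.
63.0 g/L / 5.00 × 10⁵ = 1.26 × 10⁻⁴ g/L = 126 ng/mL.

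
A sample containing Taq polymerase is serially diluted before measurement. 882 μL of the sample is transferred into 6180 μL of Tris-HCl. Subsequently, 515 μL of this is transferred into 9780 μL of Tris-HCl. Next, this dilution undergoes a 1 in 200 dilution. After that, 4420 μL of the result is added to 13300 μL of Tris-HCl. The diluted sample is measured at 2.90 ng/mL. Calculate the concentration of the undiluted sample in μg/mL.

372 μg/mL

Overall dilution factor = 8.007 × 19.99 × 200 × 4.009 = 1.28 × 10⁵.
Original = 2.90 ng/mL × 1.28 × 10⁵ = 3.72 × 10⁵ ng/mL = 372 μg/mL.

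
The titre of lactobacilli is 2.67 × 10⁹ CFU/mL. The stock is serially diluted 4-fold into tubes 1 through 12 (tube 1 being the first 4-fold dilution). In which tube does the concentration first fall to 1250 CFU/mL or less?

tube 11

Tube n has concentration 2.67 × 10⁹ CFU/mL / 4ⁿ.
Need 4ⁿ ≥ 2.67 × 10⁹ CFU/mL / 1250 CFU/mL = 2.14 × 10⁶, so n ≥ 10.51.
First such tube: n = 11.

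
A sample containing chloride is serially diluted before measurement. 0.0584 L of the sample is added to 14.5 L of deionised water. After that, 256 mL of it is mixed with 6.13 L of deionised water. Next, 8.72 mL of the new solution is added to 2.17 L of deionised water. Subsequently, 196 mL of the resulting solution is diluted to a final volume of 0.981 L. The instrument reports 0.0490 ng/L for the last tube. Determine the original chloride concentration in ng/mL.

Overall dilution factor = 249.3 × 24.95 × 249.9 × 5.005 = 7.78 × 10⁶.
Original = 0.0490 ng/L × 7.78 × 10⁶ = 3.81 × 10⁵ ng/L = 381 ng/mL.

381 ng/mL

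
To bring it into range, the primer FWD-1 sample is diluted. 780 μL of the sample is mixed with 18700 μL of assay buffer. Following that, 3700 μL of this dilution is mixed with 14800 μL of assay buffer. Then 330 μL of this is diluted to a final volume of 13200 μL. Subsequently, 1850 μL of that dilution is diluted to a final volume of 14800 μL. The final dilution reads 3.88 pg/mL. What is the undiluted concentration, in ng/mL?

Overall dilution factor = 24.97 × 5 × 40 × 8 = 4.00 × 10⁴.
Original = 3.88 pg/mL × 4.00 × 10⁴ = 1.55 × 10⁵ pg/mL = 155 ng/mL.

155 ng/mL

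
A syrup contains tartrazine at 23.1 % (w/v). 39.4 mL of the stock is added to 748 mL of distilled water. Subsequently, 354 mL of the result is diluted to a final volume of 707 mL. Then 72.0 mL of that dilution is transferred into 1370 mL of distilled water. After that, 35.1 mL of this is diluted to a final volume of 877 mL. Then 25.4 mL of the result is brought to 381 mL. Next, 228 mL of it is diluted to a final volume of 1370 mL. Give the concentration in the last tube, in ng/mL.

128 ng/mL

Overall dilution factor = 19.98 × 1.997 × 20.03 × 24.99 × 15 × 6.009 = 1.80 × 10⁶.
23.1 % (w/v) / 1.80 × 10⁶ = 1.28 × 10⁻⁵ % (w/v) = 128 ng/mL.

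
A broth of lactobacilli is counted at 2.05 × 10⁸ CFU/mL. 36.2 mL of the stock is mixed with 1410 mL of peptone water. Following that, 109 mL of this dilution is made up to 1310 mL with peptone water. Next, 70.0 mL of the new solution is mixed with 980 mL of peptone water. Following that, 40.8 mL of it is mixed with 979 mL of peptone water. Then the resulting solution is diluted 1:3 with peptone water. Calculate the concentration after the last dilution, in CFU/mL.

380 CFU/mL

Overall dilution factor = 39.95 × 12.02 × 15 × 25.00 × 3 = 5.40 × 10⁵.
2.05 × 10⁸ CFU/mL / 5.40 × 10⁵ = 380 CFU/mL.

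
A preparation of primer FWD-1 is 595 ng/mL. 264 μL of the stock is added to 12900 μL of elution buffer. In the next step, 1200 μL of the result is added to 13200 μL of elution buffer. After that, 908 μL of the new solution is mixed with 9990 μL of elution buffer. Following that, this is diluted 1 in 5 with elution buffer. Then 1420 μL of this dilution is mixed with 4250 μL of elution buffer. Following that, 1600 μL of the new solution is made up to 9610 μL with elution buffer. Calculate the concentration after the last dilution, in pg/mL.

0.691 pg/mL

Overall dilution factor = 49.86 × 12 × 12.00 × 5 × 3.993 × 6.006 = 8.61 × 10⁵.
595 ng/mL / 8.61 × 10⁵ = 6.91 × 10⁻⁴ ng/mL = 0.691 pg/mL.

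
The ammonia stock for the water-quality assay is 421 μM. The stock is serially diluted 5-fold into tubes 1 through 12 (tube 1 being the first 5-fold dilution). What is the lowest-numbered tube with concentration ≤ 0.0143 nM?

tube 11

Tube n has concentration 421 μM / 5ⁿ.
Need 5ⁿ ≥ 421 μM / 0.0143 nM = 2.94 × 10⁷, so n ≥ 10.69.
First such tube: n = 11.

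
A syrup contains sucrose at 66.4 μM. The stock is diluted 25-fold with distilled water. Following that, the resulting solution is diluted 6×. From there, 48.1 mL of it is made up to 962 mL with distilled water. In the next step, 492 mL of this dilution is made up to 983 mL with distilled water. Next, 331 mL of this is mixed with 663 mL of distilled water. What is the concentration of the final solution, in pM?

3690 pM

Overall dilution factor = 25 × 6 × 20 × 1.998 × 3.003 = 1.80 × 10⁴.
66.4 μM / 1.80 × 10⁴ = 3.69 × 10⁻³ μM = 3690 pM.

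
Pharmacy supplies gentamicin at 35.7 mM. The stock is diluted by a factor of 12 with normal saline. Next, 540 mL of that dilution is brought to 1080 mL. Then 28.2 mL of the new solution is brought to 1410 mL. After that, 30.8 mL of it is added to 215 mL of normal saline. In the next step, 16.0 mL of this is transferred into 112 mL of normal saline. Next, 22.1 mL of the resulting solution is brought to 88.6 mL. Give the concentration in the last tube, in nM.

Overall dilution factor = 12 × 2 × 50 × 7.981 × 8 × 4.009 = 3.07 × 10⁵.
35.7 mM / 3.07 × 10⁵ = 1.16 × 10⁻⁴ mM = 116 nM.

116 nM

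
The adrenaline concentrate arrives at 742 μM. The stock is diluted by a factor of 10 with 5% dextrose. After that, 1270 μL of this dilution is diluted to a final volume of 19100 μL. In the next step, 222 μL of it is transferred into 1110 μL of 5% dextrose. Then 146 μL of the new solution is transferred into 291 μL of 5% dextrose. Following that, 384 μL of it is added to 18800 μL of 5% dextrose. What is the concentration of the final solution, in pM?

Overall dilution factor = 10 × 15.04 × 6 × 2.993 × 49.96 = 1.35 × 10⁵.
742 μM / 1.35 × 10⁵ = 5.50 × 10⁻³ μM = 5500 pM.

5500 pM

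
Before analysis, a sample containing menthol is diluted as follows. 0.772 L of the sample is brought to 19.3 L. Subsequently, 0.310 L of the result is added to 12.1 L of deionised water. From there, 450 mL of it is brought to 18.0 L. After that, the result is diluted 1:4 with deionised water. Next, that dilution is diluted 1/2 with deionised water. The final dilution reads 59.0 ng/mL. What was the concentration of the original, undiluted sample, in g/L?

Overall dilution factor = 25 × 40.03 × 40 × 4 × 2 = 3.20 × 10⁵.
Original = 59.0 ng/mL × 3.20 × 10⁵ = 1.89 × 10⁷ ng/mL = 18.9 g/L.

18.9 g/L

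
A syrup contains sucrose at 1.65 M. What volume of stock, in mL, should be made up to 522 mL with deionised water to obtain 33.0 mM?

33.0 mM = 0.0330 M.
V₁ = C₂V₂/C₁ = 0.0330 × 522 / 1.65 = 10.4 mL.

10.4 mL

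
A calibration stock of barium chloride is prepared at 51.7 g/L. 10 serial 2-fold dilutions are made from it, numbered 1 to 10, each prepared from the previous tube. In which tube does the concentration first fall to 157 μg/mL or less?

Tube n has concentration 51.7 g/L / 2ⁿ.
Need 2ⁿ ≥ 51.7 g/L / 157 μg/mL = 329, so n ≥ 8.36.
First such tube: n = 9.

tube 9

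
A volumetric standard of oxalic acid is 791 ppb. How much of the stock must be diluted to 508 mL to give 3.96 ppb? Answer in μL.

V₁ = C₂V₂/C₁ = 3.96 × 508 / 791 = 2.54 mL = 2540 μL.

2540 μL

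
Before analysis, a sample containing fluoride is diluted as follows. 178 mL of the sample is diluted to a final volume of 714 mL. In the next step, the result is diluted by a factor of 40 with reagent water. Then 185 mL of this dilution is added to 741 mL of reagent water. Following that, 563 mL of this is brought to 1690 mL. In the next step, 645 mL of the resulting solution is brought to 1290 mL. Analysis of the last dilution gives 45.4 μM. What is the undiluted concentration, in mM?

Overall dilution factor = 4.011 × 40 × 5.005 × 3.002 × 2 = 4822.
Original = 45.4 μM × 4822 = 2.19 × 10⁵ μM = 219 mM.

219 mM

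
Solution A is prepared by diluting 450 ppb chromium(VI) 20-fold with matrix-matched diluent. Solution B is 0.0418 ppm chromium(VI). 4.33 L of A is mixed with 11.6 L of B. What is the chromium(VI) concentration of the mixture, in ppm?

0.0366 ppm

C_A = 450 ppb / 20 = 22.5 ppb.
C_B = 0.0418 ppm = 41.8 ppb.
C_mix = (C_A·V_A + C_B·V_B)/(V_A + V_B) = (22.5×4.33 + 41.8×11.6) / 15.93 = 36.6 ppb = 0.0366 ppm.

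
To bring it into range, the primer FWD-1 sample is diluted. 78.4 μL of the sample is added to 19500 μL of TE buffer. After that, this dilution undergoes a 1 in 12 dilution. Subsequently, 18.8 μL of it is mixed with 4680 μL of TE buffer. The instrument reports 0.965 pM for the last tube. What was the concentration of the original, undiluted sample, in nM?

723 nM

Overall dilution factor = 249.7 × 12 × 249.9 = 7.49 × 10⁵.
Original = 0.965 pM × 7.49 × 10⁵ = 7.23 × 10⁵ pM = 723 nM.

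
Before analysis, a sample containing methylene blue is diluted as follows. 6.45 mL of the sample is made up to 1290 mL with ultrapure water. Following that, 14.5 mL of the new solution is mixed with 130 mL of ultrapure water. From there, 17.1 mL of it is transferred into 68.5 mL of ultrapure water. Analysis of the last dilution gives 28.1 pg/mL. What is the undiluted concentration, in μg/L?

Overall dilution factor = 200 × 9.966 × 5.006 = 9977.
Original = 28.1 pg/mL × 9977 = 2.80 × 10⁵ pg/mL = 280 μg/L.

280 μg/L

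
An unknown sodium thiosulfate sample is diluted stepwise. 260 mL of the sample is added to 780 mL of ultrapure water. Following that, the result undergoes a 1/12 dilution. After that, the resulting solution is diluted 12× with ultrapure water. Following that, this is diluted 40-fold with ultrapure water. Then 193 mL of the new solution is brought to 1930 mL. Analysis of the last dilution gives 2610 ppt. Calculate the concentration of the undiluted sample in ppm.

601 ppm

Overall dilution factor = 4 × 12 × 12 × 40 × 10 = 2.30 × 10⁵.
Original = 2610 ppt × 2.30 × 10⁵ = 6.01 × 10⁸ ppt = 601 ppm.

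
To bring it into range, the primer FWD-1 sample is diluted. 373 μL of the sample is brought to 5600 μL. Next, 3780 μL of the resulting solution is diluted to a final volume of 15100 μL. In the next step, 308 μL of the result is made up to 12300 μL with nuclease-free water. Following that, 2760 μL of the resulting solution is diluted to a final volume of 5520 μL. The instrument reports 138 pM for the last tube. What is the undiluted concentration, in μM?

Overall dilution factor = 15.01 × 3.995 × 39.94 × 2 = 4790.
Original = 138 pM × 4790 = 6.61 × 10⁵ pM = 0.661 μM.

0.661 μM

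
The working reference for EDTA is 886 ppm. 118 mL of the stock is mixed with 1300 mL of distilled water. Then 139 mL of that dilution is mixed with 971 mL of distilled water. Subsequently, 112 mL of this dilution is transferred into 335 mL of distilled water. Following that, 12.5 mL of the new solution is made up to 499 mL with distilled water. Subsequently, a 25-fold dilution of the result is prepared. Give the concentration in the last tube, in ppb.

2.32 ppb

Overall dilution factor = 12.02 × 7.986 × 3.991 × 39.92 × 25 = 3.82 × 10⁵.
886 ppm / 3.82 × 10⁵ = 2.32 × 10⁻³ ppm = 2.32 ppb.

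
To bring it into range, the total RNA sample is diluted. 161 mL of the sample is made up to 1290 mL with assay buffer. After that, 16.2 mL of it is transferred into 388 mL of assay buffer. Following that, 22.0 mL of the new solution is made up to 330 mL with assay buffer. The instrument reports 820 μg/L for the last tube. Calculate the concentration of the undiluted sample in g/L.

Overall dilution factor = 8.012 × 24.95 × 15 = 2999.
Original = 820 μg/L × 2999 = 2.46 × 10⁶ μg/L = 2.46 g/L.

2.46 g/L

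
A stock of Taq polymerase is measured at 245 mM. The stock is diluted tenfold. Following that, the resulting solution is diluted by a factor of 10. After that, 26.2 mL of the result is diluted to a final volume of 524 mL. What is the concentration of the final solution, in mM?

0.122 mM

Overall dilution factor = 10 × 10 × 20 = 2000.
245 mM / 2000 = 0.122 mM.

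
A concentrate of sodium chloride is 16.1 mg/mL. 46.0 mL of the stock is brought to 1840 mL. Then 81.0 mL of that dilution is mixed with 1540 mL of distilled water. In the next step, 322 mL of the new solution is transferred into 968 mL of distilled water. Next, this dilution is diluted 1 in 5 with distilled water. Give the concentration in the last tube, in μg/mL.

1.00 μg/mL

Overall dilution factor = 40 × 20.01 × 4.006 × 5 = 1.60 × 10⁴.
16.1 mg/mL / 1.60 × 10⁴ = 1.00 × 10⁻³ mg/mL = 1.00 μg/mL.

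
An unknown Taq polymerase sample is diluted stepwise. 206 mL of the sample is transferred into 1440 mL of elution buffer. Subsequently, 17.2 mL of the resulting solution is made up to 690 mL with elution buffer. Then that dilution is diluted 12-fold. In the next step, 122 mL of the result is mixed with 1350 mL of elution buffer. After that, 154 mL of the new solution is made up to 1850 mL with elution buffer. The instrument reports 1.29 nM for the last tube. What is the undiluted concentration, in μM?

719 μM

Overall dilution factor = 7.990 × 40.12 × 12 × 12.07 × 12.01 = 5.58 × 10⁵.
Original = 1.29 nM × 5.58 × 10⁵ = 7.19 × 10⁵ nM = 719 μM.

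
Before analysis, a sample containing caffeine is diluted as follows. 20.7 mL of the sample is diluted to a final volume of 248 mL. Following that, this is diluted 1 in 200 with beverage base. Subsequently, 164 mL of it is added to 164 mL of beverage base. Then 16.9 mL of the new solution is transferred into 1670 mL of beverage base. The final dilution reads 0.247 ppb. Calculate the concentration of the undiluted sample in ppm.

118 ppm

Overall dilution factor = 11.98 × 200 × 2 × 99.82 = 4.78 × 10⁵.
Original = 0.247 ppb × 4.78 × 10⁵ = 1.18 × 10⁵ ppb = 118 ppm.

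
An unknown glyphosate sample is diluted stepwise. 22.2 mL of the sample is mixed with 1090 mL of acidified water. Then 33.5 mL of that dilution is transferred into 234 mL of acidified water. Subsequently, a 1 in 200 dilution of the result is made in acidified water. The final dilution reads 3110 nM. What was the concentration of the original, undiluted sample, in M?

Overall dilution factor = 50.10 × 7.985 × 200 = 8.00 × 10⁴.
Original = 3110 nM × 8.00 × 10⁴ = 2.49 × 10⁸ nM = 0.249 M.

0.249 M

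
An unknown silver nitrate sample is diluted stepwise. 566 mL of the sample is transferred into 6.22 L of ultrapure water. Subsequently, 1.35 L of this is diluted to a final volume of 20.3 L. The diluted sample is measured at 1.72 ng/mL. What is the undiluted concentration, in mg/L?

Overall dilution factor = 11.99 × 15.04 = 180.
Original = 1.72 ng/mL × 180 = 310 ng/mL = 0.310 mg/L.

0.310 mg/L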